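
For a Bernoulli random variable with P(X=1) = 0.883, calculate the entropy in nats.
0.3609 nats

The binary entropy function is:
H(p) = -p log(p) - (1-p) log(1-p)

H(0.883) = -0.883 × log_e(0.883) - 0.117 × log_e(0.117)
H(0.883) = 0.3609 nats

Note: Binary entropy is maximized at p=0.5 (H=1 bit) and minimized at p=0 or p=1 (H=0).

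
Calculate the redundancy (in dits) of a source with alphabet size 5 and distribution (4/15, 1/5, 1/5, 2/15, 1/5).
0.0098 dits

Redundancy measures how far a source is from maximum entropy:
R = H_max - H(X)

Maximum entropy for 5 symbols: H_max = log_10(5) = 0.6990 dits
Actual entropy: H(X) = 0.6891 dits
Redundancy: R = 0.6990 - 0.6891 = 0.0098 dits

This redundancy represents potential for compression: the source could be compressed by 0.0098 dits per symbol.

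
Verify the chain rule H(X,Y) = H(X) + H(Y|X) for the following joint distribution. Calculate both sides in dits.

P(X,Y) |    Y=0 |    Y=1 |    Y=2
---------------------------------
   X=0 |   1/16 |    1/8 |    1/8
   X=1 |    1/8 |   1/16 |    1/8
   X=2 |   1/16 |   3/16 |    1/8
H(X,Y) = 0.9265, H(X) = 0.4755, H(Y|X) = 0.4511 (all in dits)

Chain rule: H(X,Y) = H(X) + H(Y|X)

Left side — joint entropy directly:
H(X,Y) = -Σ p(x,y) log p(x,y) = 0.9265 dits

Right side — compute H(Y|X) from the conditional distributions:
P(X) = (5/16, 5/16, 3/8), so H(X) = 0.4755 dits
H(Y|X) = Σ_x P(X=x) · H(Y|X=x):
  P(Y|X=0) = (1/5, 2/5, 2/5), H(Y|X=0) = 0.4581, weight P(X=0) = 5/16
  P(Y|X=1) = (2/5, 1/5, 2/5), H(Y|X=1) = 0.4581, weight P(X=1) = 5/16
  P(Y|X=2) = (1/6, 1/2, 1/3), H(Y|X=2) = 0.4392, weight P(X=2) = 3/8
H(Y|X) = 0.4511 dits

H(X) + H(Y|X) = 0.4755 + 0.4511 = 0.9265 dits

Both sides equal 0.9265 dits. ✓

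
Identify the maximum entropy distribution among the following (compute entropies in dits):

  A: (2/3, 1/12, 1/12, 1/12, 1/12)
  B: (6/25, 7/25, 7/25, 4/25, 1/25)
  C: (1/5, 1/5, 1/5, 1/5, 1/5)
C

For a discrete distribution over n outcomes, entropy is maximized by the uniform distribution.

Computing entropies:
H(A) = 0.4771 dits
H(B) = 0.6416 dits
H(C) = 0.6990 dits

The uniform distribution (where all probabilities equal 1/5) achieves the maximum entropy of log_10(5) = 0.6990 dits.

Distribution C has the highest entropy.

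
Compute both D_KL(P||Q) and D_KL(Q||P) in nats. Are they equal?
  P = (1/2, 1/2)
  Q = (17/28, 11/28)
D_KL(P||Q) = 0.0235, D_KL(Q||P) = 0.0231

KL divergence is not symmetric: D_KL(P||Q) ≠ D_KL(Q||P) in general.

D_KL(P||Q) = 0.0235 nats
D_KL(Q||P) = 0.0231 nats

No, they are not equal!

This asymmetry is why KL divergence is not a true distance metric.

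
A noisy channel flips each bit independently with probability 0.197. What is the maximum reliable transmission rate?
0.2841 bits

For a binary symmetric channel (BSC) with error probability p:
Capacity C = 1 - H(p) bits per symbol

where H(p) = -p log₂(p) - (1-p) log₂(1-p) is the binary entropy function.

H(0.197) = 0.7159 bits
C = 1 - 0.7159 = 0.2841 bits per symbol

This means we can reliably transmit up to 0.2841 bits of information per channel use.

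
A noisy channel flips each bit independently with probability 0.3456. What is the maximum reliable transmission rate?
0.0699 bits

For a binary symmetric channel (BSC) with error probability p:
Capacity C = 1 - H(p) bits per symbol

where H(p) = -p log₂(p) - (1-p) log₂(1-p) is the binary entropy function.

H(0.3456) = 0.9301 bits
C = 1 - 0.9301 = 0.0699 bits per symbol

This means we can reliably transmit up to 0.0699 bits of information per channel use.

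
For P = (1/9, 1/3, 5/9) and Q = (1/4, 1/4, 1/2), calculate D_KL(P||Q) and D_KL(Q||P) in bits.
D_KL(P||Q) = 0.0928, D_KL(Q||P) = 0.1127

KL divergence is not symmetric: D_KL(P||Q) ≠ D_KL(Q||P) in general.

D_KL(P||Q) = 0.0928 bits
D_KL(Q||P) = 0.1127 bits

No, they are not equal!

This asymmetry is why KL divergence is not a true distance metric.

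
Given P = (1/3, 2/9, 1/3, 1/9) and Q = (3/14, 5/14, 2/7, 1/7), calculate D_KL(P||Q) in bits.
0.0942 bits

KL divergence: D_KL(P||Q) = Σ p(x) log(p(x)/q(x))

Computing term by term:
  x=0: 1/3 × log_2[(1/3)/(3/14)] = 1/3 × 0.6374 = 0.2125
  x=1: 2/9 × log_2[(2/9)/(5/14)] = 2/9 × -0.6845 = -0.1521
  x=2: 1/3 × log_2[(1/3)/(2/7)] = 1/3 × 0.2224 = 0.0741
  x=3: 1/9 × log_2[(1/9)/(1/7)] = 1/9 × -0.3626 = -0.0403

D_KL(P||Q) = 0.0942 bits

Note: KL divergence is always non-negative and equals 0 iff P = Q.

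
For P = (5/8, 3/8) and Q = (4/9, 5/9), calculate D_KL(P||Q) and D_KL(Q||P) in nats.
D_KL(P||Q) = 0.0657, D_KL(Q||P) = 0.0668

KL divergence is not symmetric: D_KL(P||Q) ≠ D_KL(Q||P) in general.

D_KL(P||Q) = 0.0657 nats
D_KL(Q||P) = 0.0668 nats

No, they are not equal!

This asymmetry is why KL divergence is not a true distance metric.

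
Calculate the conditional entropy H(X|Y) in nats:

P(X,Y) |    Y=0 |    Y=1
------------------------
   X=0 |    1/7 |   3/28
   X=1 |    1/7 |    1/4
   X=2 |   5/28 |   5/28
1.0665 nats

Using the chain rule: H(X|Y) = H(X,Y) - H(Y)

First, compute H(X,Y) = 1.7571 nats

Marginal P(Y) = (13/28, 15/28)
H(Y) = 0.6906 nats

H(X|Y) = H(X,Y) - H(Y) = 1.7571 - 0.6906 = 1.0665 nats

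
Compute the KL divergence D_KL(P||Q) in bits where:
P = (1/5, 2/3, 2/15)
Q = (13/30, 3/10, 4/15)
0.4116 bits

KL divergence: D_KL(P||Q) = Σ p(x) log(p(x)/q(x))

Computing term by term:
  x=0: 1/5 × log_2[(1/5)/(13/30)] = 1/5 × -1.1155 = -0.2231
  x=1: 2/3 × log_2[(2/3)/(3/10)] = 2/3 × 1.1520 = 0.7680
  x=2: 2/15 × log_2[(2/15)/(4/15)] = 2/15 × -1.0000 = -0.1333

D_KL(P||Q) = 0.4116 bits

Note: KL divergence is always non-negative and equals 0 iff P = Q.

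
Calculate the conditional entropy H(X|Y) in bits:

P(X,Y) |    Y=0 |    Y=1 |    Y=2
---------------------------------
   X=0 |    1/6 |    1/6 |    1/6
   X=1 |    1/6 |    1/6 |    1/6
1.0000 bits

Using the chain rule: H(X|Y) = H(X,Y) - H(Y)

First, compute H(X,Y) = 2.5850 bits

Marginal P(Y) = (1/3, 1/3, 1/3)
H(Y) = 1.5850 bits

H(X|Y) = H(X,Y) - H(Y) = 2.5850 - 1.5850 = 1.0000 bits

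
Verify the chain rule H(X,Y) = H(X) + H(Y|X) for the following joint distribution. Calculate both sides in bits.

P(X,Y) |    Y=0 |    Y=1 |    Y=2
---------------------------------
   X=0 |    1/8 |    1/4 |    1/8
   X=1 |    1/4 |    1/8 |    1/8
H(X,Y) = 2.5000, H(X) = 1.0000, H(Y|X) = 1.5000 (all in bits)

Chain rule: H(X,Y) = H(X) + H(Y|X)

Left side — joint entropy directly:
H(X,Y) = -Σ p(x,y) log p(x,y) = 2.5000 bits

Right side — compute H(Y|X) from the conditional distributions:
P(X) = (1/2, 1/2), so H(X) = 1.0000 bits
H(Y|X) = Σ_x P(X=x) · H(Y|X=x):
  P(Y|X=0) = (1/4, 1/2, 1/4), H(Y|X=0) = 1.5000, weight P(X=0) = 1/2
  P(Y|X=1) = (1/2, 1/4, 1/4), H(Y|X=1) = 1.5000, weight P(X=1) = 1/2
H(Y|X) = 1.5000 bits

H(X) + H(Y|X) = 1.0000 + 1.5000 = 2.5000 bits

Both sides equal 2.5000 bits. ✓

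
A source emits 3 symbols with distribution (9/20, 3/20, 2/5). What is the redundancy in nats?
0.0882 nats

Redundancy measures how far a source is from maximum entropy:
R = H_max - H(X)

Maximum entropy for 3 symbols: H_max = log_e(3) = 1.0986 nats
Actual entropy: H(X) = 1.0104 nats
Redundancy: R = 1.0986 - 1.0104 = 0.0882 nats

This redundancy represents potential for compression: the source could be compressed by 0.0882 nats per symbol.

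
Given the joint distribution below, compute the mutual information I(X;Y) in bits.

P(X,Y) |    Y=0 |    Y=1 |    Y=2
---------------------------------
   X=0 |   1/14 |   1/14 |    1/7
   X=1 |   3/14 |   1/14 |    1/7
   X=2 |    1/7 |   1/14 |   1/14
0.0481 bits

Mutual information: I(X;Y) = H(X) + H(Y) - H(X,Y)

Marginals:
P(X) = (2/7, 3/7, 2/7), H(X) = 1.5567 bits
P(Y) = (3/7, 3/14, 5/14), H(Y) = 1.5306 bits

Joint entropy: H(X,Y) = 3.0391 bits

I(X;Y) = 1.5567 + 1.5306 - 3.0391 = 0.0481 bits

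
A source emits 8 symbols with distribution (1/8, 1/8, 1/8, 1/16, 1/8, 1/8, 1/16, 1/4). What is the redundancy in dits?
0.0376 dits

Redundancy measures how far a source is from maximum entropy:
R = H_max - H(X)

Maximum entropy for 8 symbols: H_max = log_10(8) = 0.9031 dits
Actual entropy: H(X) = 0.8655 dits
Redundancy: R = 0.9031 - 0.8655 = 0.0376 dits

This redundancy represents potential for compression: the source could be compressed by 0.0376 dits per symbol.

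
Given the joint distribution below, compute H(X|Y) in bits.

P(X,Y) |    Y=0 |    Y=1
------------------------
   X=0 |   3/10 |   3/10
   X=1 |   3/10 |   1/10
0.9245 bits

Using the chain rule: H(X|Y) = H(X,Y) - H(Y)

First, compute H(X,Y) = 1.8955 bits

Marginal P(Y) = (3/5, 2/5)
H(Y) = 0.9710 bits

H(X|Y) = H(X,Y) - H(Y) = 1.8955 - 0.9710 = 0.9245 bits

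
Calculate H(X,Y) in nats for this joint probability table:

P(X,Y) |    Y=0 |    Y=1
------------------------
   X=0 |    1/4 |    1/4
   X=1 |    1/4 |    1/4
1.3863 nats

Joint entropy is H(X,Y) = -Σ_{x,y} p(x,y) log p(x,y).

Summing over all non-zero entries:
H(X,Y) = -[1/4·log_e(1/4) + 1/4·log_e(1/4) + 1/4·log_e(1/4) + 1/4·log_e(1/4)]
H(X,Y) = 1.3863 nats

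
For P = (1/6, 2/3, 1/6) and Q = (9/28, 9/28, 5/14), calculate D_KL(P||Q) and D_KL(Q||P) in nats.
D_KL(P||Q) = 0.2499, D_KL(Q||P) = 0.2488

KL divergence is not symmetric: D_KL(P||Q) ≠ D_KL(Q||P) in general.

D_KL(P||Q) = 0.2499 nats
D_KL(Q||P) = 0.2488 nats

No, they are not equal!

This asymmetry is why KL divergence is not a true distance metric.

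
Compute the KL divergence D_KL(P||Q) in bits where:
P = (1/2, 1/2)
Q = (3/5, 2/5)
0.0294 bits

KL divergence: D_KL(P||Q) = Σ p(x) log(p(x)/q(x))

Computing term by term:
  x=0: 1/2 × log_2[(1/2)/(3/5)] = 1/2 × -0.2630 = -0.1315
  x=1: 1/2 × log_2[(1/2)/(2/5)] = 1/2 × 0.3219 = 0.1610

D_KL(P||Q) = 0.0294 bits

Note: KL divergence is always non-negative and equals 0 iff P = Q.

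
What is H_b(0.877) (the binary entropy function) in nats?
0.3729 nats

The binary entropy function is:
H(p) = -p log(p) - (1-p) log(1-p)

H(0.877) = -0.877 × log_e(0.877) - 0.123 × log_e(0.123)
H(0.877) = 0.3729 nats

Note: Binary entropy is maximized at p=0.5 (H=1 bit) and minimized at p=0 or p=1 (H=0).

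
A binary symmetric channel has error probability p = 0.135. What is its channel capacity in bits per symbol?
0.4290 bits

For a binary symmetric channel (BSC) with error probability p:
Capacity C = 1 - H(p) bits per symbol

where H(p) = -p log₂(p) - (1-p) log₂(1-p) is the binary entropy function.

H(0.135) = 0.5710 bits
C = 1 - 0.5710 = 0.4290 bits per symbol

This means we can reliably transmit up to 0.4290 bits of information per channel use.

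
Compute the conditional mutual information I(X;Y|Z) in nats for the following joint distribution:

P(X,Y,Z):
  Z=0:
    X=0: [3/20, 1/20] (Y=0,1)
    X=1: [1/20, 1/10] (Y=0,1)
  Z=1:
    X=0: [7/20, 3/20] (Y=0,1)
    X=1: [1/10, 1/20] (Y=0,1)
0.0314 nats

Conditional mutual information: I(X;Y|Z) = H(X|Z) + H(Y|Z) - H(X,Y|Z)

H(Z) = 0.6474
H(X,Z) = 1.2376 → H(X|Z) = 0.5902
H(Y,Z) = 1.2877 → H(Y|Z) = 0.6402
H(X,Y,Z) = 1.8465 → H(X,Y|Z) = 1.1990

I(X;Y|Z) = 0.5902 + 0.6402 - 1.1990 = 0.0314 nats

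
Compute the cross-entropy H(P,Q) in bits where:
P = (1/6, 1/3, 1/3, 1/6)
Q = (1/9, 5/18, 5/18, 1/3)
2.0245 bits

Cross-entropy: H(P,Q) = -Σ p(x) log q(x)

Alternatively: H(P,Q) = H(P) + D_KL(P||Q)
H(P) = 1.9183 bits
D_KL(P||Q) = 0.1062 bits

H(P,Q) = 1.9183 + 0.1062 = 2.0245 bits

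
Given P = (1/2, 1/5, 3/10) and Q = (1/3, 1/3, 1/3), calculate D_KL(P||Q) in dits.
0.0299 dits

KL divergence: D_KL(P||Q) = Σ p(x) log(p(x)/q(x))

Computing term by term:
  x=0: 1/2 × log_10[(1/2)/(1/3)] = 1/2 × 0.1761 = 0.0880
  x=1: 1/5 × log_10[(1/5)/(1/3)] = 1/5 × -0.2218 = -0.0444
  x=2: 3/10 × log_10[(3/10)/(1/3)] = 3/10 × -0.0458 = -0.0137

D_KL(P||Q) = 0.0299 dits

Note: KL divergence is always non-negative and equals 0 iff P = Q.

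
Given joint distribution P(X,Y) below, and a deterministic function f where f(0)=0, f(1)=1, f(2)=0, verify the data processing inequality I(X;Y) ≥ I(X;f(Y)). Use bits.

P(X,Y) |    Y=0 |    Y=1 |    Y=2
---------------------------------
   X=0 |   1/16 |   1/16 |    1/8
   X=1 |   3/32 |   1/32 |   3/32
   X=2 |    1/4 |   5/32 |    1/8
I(X;Y) = 0.0569, I(X;f(Y)) = 0.0147, inequality holds: 0.0569 ≥ 0.0147

Data Processing Inequality: For any Markov chain X → Y → Z, we have I(X;Y) ≥ I(X;Z).

Here Z = f(Y) is a deterministic function of Y, forming X → Y → Z.

Original I(X;Y) = 0.0569 bits

After applying f:
P(X,Z) where Z=f(Y):
- P(X,Z=0) = P(X,Y=0) + P(X,Y=2)
- P(X,Z=1) = P(X,Y=1)

I(X;Z) = I(X;f(Y)) = 0.0147 bits

Verification: 0.0569 ≥ 0.0147 ✓

Information cannot be created by processing; the function f can only lose information about X.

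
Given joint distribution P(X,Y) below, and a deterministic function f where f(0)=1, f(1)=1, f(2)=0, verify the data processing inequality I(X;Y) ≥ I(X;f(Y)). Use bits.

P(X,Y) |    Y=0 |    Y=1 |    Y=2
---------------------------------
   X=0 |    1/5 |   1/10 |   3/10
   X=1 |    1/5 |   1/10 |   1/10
I(X;Y) = 0.0464, I(X;f(Y)) = 0.0464, inequality holds: 0.0464 ≥ 0.0464

Data Processing Inequality: For any Markov chain X → Y → Z, we have I(X;Y) ≥ I(X;Z).

Here Z = f(Y) is a deterministic function of Y, forming X → Y → Z.

Original I(X;Y) = 0.0464 bits

After applying f:
P(X,Z) where Z=f(Y):
- P(X,Z=0) = P(X,Y=2)
- P(X,Z=1) = P(X,Y=0) + P(X,Y=1)

I(X;Z) = I(X;f(Y)) = 0.0464 bits

Verification: 0.0464 ≥ 0.0464 ✓

Information cannot be created by processing; the function f can only lose information about X.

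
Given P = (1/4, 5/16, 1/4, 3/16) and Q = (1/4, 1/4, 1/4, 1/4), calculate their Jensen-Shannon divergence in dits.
0.0017 dits

Jensen-Shannon divergence is:
JSD(P||Q) = 0.5 × D_KL(P||M) + 0.5 × D_KL(Q||M)
where M = 0.5 × (P + Q) is the mixture distribution.

M = 0.5 × (1/4, 5/16, 1/4, 3/16) + 0.5 × (1/4, 1/4, 1/4, 1/4) = (1/4, 9/32, 1/4, 7/32)

D_KL(P||M) = 0.0017 dits
D_KL(Q||M) = 0.0017 dits

JSD(P||Q) = 0.5 × 0.0017 + 0.5 × 0.0017 = 0.0017 dits

Unlike KL divergence, JSD is symmetric and bounded: 0 ≤ JSD ≤ log(2).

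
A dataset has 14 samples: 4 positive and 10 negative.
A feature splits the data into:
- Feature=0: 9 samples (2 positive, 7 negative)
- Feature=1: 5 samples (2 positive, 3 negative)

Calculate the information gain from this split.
0.0251 bits

Information Gain = H(Y) - H(Y|Feature)

Before split:
P(positive) = 4/14 = 0.2857
H(Y) = 0.8631 bits

After split:
Feature=0: H = 0.7642 bits (weight = 9/14)
Feature=1: H = 0.9710 bits (weight = 5/14)
H(Y|Feature) = (9/14)×0.7642 + (5/14)×0.9710 = 0.8380 bits

Information Gain = 0.8631 - 0.8380 = 0.0251 bits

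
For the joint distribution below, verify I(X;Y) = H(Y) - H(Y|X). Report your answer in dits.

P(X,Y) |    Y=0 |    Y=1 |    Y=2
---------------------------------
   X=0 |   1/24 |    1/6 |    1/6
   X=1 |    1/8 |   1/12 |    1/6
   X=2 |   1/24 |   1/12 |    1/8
I(X;Y) = 0.0165 dits

Mutual information has multiple equivalent forms:
- I(X;Y) = H(X) - H(X|Y)
- I(X;Y) = H(Y) - H(Y|X)
- I(X;Y) = H(X) + H(Y) - H(X,Y)

Computing all quantities:
H(X) = 0.4700, H(Y) = 0.4563, H(X,Y) = 0.9097
H(X|Y) = 0.4535, H(Y|X) = 0.4397

Verification:
H(X) - H(X|Y) = 0.4700 - 0.4535 = 0.0165
H(Y) - H(Y|X) = 0.4563 - 0.4397 = 0.0165
H(X) + H(Y) - H(X,Y) = 0.4700 + 0.4563 - 0.9097 = 0.0165

All forms give I(X;Y) = 0.0165 dits. ✓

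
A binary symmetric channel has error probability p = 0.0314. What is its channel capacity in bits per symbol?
0.7986 bits

For a binary symmetric channel (BSC) with error probability p:
Capacity C = 1 - H(p) bits per symbol

where H(p) = -p log₂(p) - (1-p) log₂(1-p) is the binary entropy function.

H(0.0314) = 0.2014 bits
C = 1 - 0.2014 = 0.7986 bits per symbol

This means we can reliably transmit up to 0.7986 bits of information per channel use.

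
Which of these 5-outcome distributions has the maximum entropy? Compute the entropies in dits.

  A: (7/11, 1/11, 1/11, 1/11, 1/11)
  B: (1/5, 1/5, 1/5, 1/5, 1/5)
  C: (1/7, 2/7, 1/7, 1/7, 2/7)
B

For a discrete distribution over n outcomes, entropy is maximized by the uniform distribution.

Computing entropies:
H(A) = 0.5036 dits
H(B) = 0.6990 dits
H(C) = 0.6731 dits

The uniform distribution (where all probabilities equal 1/5) achieves the maximum entropy of log_10(5) = 0.6990 dits.

Distribution B has the highest entropy.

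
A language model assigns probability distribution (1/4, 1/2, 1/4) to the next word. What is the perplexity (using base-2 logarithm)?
2.8284

Perplexity is 2^H (or exp(H) for natural log).

First, H = -Σ p log p = 1.5000 bits
Perplexity = 2^1.5000 = 2.8284

Interpretation: The model's uncertainty is equivalent to choosing uniformly among 2.8 options.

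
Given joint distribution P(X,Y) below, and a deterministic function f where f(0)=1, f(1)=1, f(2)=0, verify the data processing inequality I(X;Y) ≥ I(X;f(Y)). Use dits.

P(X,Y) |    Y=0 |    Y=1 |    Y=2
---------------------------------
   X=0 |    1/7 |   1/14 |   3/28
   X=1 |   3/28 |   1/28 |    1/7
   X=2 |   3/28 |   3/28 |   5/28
I(X;Y) = 0.0097, I(X;f(Y)) = 0.0042, inequality holds: 0.0097 ≥ 0.0042

Data Processing Inequality: For any Markov chain X → Y → Z, we have I(X;Y) ≥ I(X;Z).

Here Z = f(Y) is a deterministic function of Y, forming X → Y → Z.

Original I(X;Y) = 0.0097 dits

After applying f:
P(X,Z) where Z=f(Y):
- P(X,Z=0) = P(X,Y=2)
- P(X,Z=1) = P(X,Y=0) + P(X,Y=1)

I(X;Z) = I(X;f(Y)) = 0.0042 dits

Verification: 0.0097 ≥ 0.0042 ✓

Information cannot be created by processing; the function f can only lose information about X.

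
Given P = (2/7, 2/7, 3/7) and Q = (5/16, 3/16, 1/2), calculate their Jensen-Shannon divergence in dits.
0.0030 dits

Jensen-Shannon divergence is:
JSD(P||Q) = 0.5 × D_KL(P||M) + 0.5 × D_KL(Q||M)
where M = 0.5 × (P + Q) is the mixture distribution.

M = 0.5 × (2/7, 2/7, 3/7) + 0.5 × (5/16, 3/16, 1/2) = (0.299107, 0.236607, 13/28)

D_KL(P||M) = 0.0028 dits
D_KL(Q||M) = 0.0031 dits

JSD(P||Q) = 0.5 × 0.0028 + 0.5 × 0.0031 = 0.0030 dits

Unlike KL divergence, JSD is symmetric and bounded: 0 ≤ JSD ≤ log(2).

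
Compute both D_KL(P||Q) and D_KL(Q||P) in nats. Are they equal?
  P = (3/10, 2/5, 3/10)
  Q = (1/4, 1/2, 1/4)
D_KL(P||Q) = 0.0201, D_KL(Q||P) = 0.0204

KL divergence is not symmetric: D_KL(P||Q) ≠ D_KL(Q||P) in general.

D_KL(P||Q) = 0.0201 nats
D_KL(Q||P) = 0.0204 nats

No, they are not equal!

This asymmetry is why KL divergence is not a true distance metric.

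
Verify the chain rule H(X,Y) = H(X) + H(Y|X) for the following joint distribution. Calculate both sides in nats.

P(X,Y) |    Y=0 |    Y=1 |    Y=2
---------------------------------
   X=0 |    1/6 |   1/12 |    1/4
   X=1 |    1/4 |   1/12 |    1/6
H(X,Y) = 1.7046, H(X) = 0.6931, H(Y|X) = 1.0114 (all in nats)

Chain rule: H(X,Y) = H(X) + H(Y|X)

Left side — joint entropy directly:
H(X,Y) = -Σ p(x,y) log p(x,y) = 1.7046 nats

Right side — compute H(Y|X) from the conditional distributions:
P(X) = (1/2, 1/2), so H(X) = 0.6931 nats
H(Y|X) = Σ_x P(X=x) · H(Y|X=x):
  P(Y|X=0) = (1/3, 1/6, 1/2), H(Y|X=0) = 1.0114, weight P(X=0) = 1/2
  P(Y|X=1) = (1/2, 1/6, 1/3), H(Y|X=1) = 1.0114, weight P(X=1) = 1/2
H(Y|X) = 1.0114 nats

H(X) + H(Y|X) = 0.6931 + 1.0114 = 1.7046 nats

Both sides equal 1.7046 nats. ✓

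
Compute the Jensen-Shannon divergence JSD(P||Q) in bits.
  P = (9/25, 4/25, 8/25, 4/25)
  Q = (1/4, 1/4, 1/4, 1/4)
0.0247 bits

Jensen-Shannon divergence is:
JSD(P||Q) = 0.5 × D_KL(P||M) + 0.5 × D_KL(Q||M)
where M = 0.5 × (P + Q) is the mixture distribution.

M = 0.5 × (9/25, 4/25, 8/25, 4/25) + 0.5 × (1/4, 1/4, 1/4, 1/4) = (0.305, 0.205, 0.285, 0.205)

D_KL(P||M) = 0.0252 bits
D_KL(Q||M) = 0.0242 bits

JSD(P||Q) = 0.5 × 0.0252 + 0.5 × 0.0242 = 0.0247 bits

Unlike KL divergence, JSD is symmetric and bounded: 0 ≤ JSD ≤ log(2).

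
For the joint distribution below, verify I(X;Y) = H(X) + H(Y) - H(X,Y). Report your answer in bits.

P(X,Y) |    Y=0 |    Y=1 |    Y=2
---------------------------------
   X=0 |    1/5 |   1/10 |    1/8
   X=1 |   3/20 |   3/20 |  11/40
I(X;Y) = 0.0377 bits

Mutual information has multiple equivalent forms:
- I(X;Y) = H(X) - H(X|Y)
- I(X;Y) = H(Y) - H(Y|X)
- I(X;Y) = H(X) + H(Y) - H(X,Y)

Computing all quantities:
H(X) = 0.9837, H(Y) = 1.5589, H(X,Y) = 2.5049
H(X|Y) = 0.9460, H(Y|X) = 1.5211

Verification:
H(X) - H(X|Y) = 0.9837 - 0.9460 = 0.0377
H(Y) - H(Y|X) = 1.5589 - 1.5211 = 0.0377
H(X) + H(Y) - H(X,Y) = 0.9837 + 1.5589 - 2.5049 = 0.0377

All forms give I(X;Y) = 0.0377 bits. ✓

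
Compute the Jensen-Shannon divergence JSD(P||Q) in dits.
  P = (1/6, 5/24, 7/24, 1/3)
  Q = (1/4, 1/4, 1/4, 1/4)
0.0039 dits

Jensen-Shannon divergence is:
JSD(P||Q) = 0.5 × D_KL(P||M) + 0.5 × D_KL(Q||M)
where M = 0.5 × (P + Q) is the mixture distribution.

M = 0.5 × (1/6, 5/24, 7/24, 1/3) + 0.5 × (1/4, 1/4, 1/4, 1/4) = (5/24, 0.229167, 0.270833, 7/24)

D_KL(P||M) = 0.0039 dits
D_KL(Q||M) = 0.0038 dits

JSD(P||Q) = 0.5 × 0.0039 + 0.5 × 0.0038 = 0.0039 dits

Unlike KL divergence, JSD is symmetric and bounded: 0 ≤ JSD ≤ log(2).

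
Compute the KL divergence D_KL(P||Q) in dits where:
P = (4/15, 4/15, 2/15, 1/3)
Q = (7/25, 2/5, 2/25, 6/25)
0.0245 dits

KL divergence: D_KL(P||Q) = Σ p(x) log(p(x)/q(x))

Computing term by term:
  x=0: 4/15 × log_10[(4/15)/(7/25)] = 4/15 × -0.0212 = -0.0057
  x=1: 4/15 × log_10[(4/15)/(2/5)] = 4/15 × -0.1761 = -0.0470
  x=2: 2/15 × log_10[(2/15)/(2/25)] = 2/15 × 0.2218 = 0.0296
  x=3: 1/3 × log_10[(1/3)/(6/25)] = 1/3 × 0.1427 = 0.0476

D_KL(P||Q) = 0.0245 dits

Note: KL divergence is always non-negative and equals 0 iff P = Q.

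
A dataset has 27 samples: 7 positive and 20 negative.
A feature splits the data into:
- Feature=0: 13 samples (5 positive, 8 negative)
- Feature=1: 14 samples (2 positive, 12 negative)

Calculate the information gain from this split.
0.0560 bits

Information Gain = H(Y) - H(Y|Feature)

Before split:
P(positive) = 7/27 = 0.2593
H(Y) = 0.8256 bits

After split:
Feature=0: H = 0.9612 bits (weight = 13/27)
Feature=1: H = 0.5917 bits (weight = 14/27)
H(Y|Feature) = (13/27)×0.9612 + (14/27)×0.5917 = 0.7696 bits

Information Gain = 0.8256 - 0.7696 = 0.0560 bits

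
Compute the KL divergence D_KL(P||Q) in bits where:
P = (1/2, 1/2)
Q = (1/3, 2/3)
0.0850 bits

KL divergence: D_KL(P||Q) = Σ p(x) log(p(x)/q(x))

Computing term by term:
  x=0: 1/2 × log_2[(1/2)/(1/3)] = 1/2 × 0.5850 = 0.2925
  x=1: 1/2 × log_2[(1/2)/(2/3)] = 1/2 × -0.4150 = -0.2075

D_KL(P||Q) = 0.0850 bits

Note: KL divergence is always non-negative and equals 0 iff P = Q.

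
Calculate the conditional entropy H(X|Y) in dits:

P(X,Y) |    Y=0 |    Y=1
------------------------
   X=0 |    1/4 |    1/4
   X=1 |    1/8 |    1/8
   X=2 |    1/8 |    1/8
0.4515 dits

Using the chain rule: H(X|Y) = H(X,Y) - H(Y)

First, compute H(X,Y) = 0.7526 dits

Marginal P(Y) = (1/2, 1/2)
H(Y) = 0.3010 dits

H(X|Y) = H(X,Y) - H(Y) = 0.7526 - 0.3010 = 0.4515 dits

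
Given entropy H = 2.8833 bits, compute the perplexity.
7.3784

Perplexity is 2^H (or exp(H) for natural log).

H = 2.8833 bits
Perplexity = 2^2.8833 = 7.3784

Interpretation: The model's uncertainty is equivalent to choosing uniformly among 7.4 options.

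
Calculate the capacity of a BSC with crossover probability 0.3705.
0.0489 bits

For a binary symmetric channel (BSC) with error probability p:
Capacity C = 1 - H(p) bits per symbol

where H(p) = -p log₂(p) - (1-p) log₂(1-p) is the binary entropy function.

H(0.3705) = 0.9511 bits
C = 1 - 0.9511 = 0.0489 bits per symbol

This means we can reliably transmit up to 0.0489 bits of information per channel use.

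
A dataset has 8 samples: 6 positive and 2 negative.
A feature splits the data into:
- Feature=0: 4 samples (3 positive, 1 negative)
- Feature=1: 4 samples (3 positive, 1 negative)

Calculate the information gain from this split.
0.0000 bits

Information Gain = H(Y) - H(Y|Feature)

Before split:
P(positive) = 6/8 = 0.7500
H(Y) = 0.8113 bits

After split:
Feature=0: H = 0.8113 bits (weight = 4/8)
Feature=1: H = 0.8113 bits (weight = 4/8)
H(Y|Feature) = (4/8)×0.8113 + (4/8)×0.8113 = 0.8113 bits

Information Gain = 0.8113 - 0.8113 = 0.0000 bits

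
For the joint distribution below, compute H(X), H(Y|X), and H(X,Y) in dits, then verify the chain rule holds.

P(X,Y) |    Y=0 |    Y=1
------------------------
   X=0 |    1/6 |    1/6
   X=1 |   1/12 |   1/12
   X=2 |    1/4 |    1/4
H(X,Y) = 0.7403, H(X) = 0.4392, H(Y|X) = 0.3010 (all in dits)

Chain rule: H(X,Y) = H(X) + H(Y|X)

Left side — joint entropy directly:
H(X,Y) = -Σ p(x,y) log p(x,y) = 0.7403 dits

Right side — compute H(Y|X) from the conditional distributions:
P(X) = (1/3, 1/6, 1/2), so H(X) = 0.4392 dits
H(Y|X) = Σ_x P(X=x) · H(Y|X=x):
  P(Y|X=0) = (1/2, 1/2), H(Y|X=0) = 0.3010, weight P(X=0) = 1/3
  P(Y|X=1) = (1/2, 1/2), H(Y|X=1) = 0.3010, weight P(X=1) = 1/6
  P(Y|X=2) = (1/2, 1/2), H(Y|X=2) = 0.3010, weight P(X=2) = 1/2
H(Y|X) = 0.3010 dits

H(X) + H(Y|X) = 0.4392 + 0.3010 = 0.7403 dits

Both sides equal 0.7403 dits. ✓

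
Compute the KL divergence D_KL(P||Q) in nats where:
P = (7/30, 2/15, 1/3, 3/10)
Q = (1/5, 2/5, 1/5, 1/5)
0.1814 nats

KL divergence: D_KL(P||Q) = Σ p(x) log(p(x)/q(x))

Computing term by term:
  x=0: 7/30 × log_e[(7/30)/(1/5)] = 7/30 × 0.1542 = 0.0360
  x=1: 2/15 × log_e[(2/15)/(2/5)] = 2/15 × -1.0986 = -0.1465
  x=2: 1/3 × log_e[(1/3)/(1/5)] = 1/3 × 0.5108 = 0.1703
  x=3: 3/10 × log_e[(3/10)/(1/5)] = 3/10 × 0.4055 = 0.1216

D_KL(P||Q) = 0.1814 nats

Note: KL divergence is always non-negative and equals 0 iff P = Q.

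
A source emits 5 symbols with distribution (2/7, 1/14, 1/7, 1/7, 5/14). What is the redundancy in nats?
0.1393 nats

Redundancy measures how far a source is from maximum entropy:
R = H_max - H(X)

Maximum entropy for 5 symbols: H_max = log_e(5) = 1.6094 nats
Actual entropy: H(X) = 1.4701 nats
Redundancy: R = 1.6094 - 1.4701 = 0.1393 nats

This redundancy represents potential for compression: the source could be compressed by 0.1393 nats per symbol.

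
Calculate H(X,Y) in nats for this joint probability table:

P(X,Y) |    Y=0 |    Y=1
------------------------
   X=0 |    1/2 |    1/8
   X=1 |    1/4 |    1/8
1.2130 nats

Joint entropy is H(X,Y) = -Σ_{x,y} p(x,y) log p(x,y).

Summing over all non-zero entries:
H(X,Y) = -[1/2·log_e(1/2) + 1/8·log_e(1/8) + 1/4·log_e(1/4) + 1/8·log_e(1/8)]
H(X,Y) = 1.2130 nats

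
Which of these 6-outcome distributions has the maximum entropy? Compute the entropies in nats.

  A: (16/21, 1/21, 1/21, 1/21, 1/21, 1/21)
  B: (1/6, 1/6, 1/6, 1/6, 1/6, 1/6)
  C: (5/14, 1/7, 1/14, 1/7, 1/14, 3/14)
B

For a discrete distribution over n outcomes, entropy is maximized by the uniform distribution.

Computing entropies:
H(A) = 0.9321 nats
H(B) = 1.7918 nats
H(C) = 1.6308 nats

The uniform distribution (where all probabilities equal 1/6) achieves the maximum entropy of log_e(6) = 1.7918 nats.

Distribution B has the highest entropy.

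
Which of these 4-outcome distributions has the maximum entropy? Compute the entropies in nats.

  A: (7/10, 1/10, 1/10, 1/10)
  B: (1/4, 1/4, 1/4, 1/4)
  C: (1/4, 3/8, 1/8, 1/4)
B

For a discrete distribution over n outcomes, entropy is maximized by the uniform distribution.

Computing entropies:
H(A) = 0.9404 nats
H(B) = 1.3863 nats
H(C) = 1.3209 nats

The uniform distribution (where all probabilities equal 1/4) achieves the maximum entropy of log_e(4) = 1.3863 nats.

Distribution B has the highest entropy.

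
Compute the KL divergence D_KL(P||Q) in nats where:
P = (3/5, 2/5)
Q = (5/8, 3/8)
0.0013 nats

KL divergence: D_KL(P||Q) = Σ p(x) log(p(x)/q(x))

Computing term by term:
  x=0: 3/5 × log_e[(3/5)/(5/8)] = 3/5 × -0.0408 = -0.0245
  x=1: 2/5 × log_e[(2/5)/(3/8)] = 2/5 × 0.0645 = 0.0258

D_KL(P||Q) = 0.0013 nats

Note: KL divergence is always non-negative and equals 0 iff P = Q.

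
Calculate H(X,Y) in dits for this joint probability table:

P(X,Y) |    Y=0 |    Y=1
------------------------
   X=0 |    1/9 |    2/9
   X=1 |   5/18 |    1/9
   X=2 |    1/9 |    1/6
0.7475 dits

Joint entropy is H(X,Y) = -Σ_{x,y} p(x,y) log p(x,y).

Summing over all non-zero entries:
H(X,Y) = -[1/9·log_10(1/9) + 2/9·log_10(2/9) + 5/18·log_10(5/18) + 1/9·log_10(1/9) + 1/9·log_10(1/9) + 1/6·log_10(1/6)]
H(X,Y) = 0.7475 dits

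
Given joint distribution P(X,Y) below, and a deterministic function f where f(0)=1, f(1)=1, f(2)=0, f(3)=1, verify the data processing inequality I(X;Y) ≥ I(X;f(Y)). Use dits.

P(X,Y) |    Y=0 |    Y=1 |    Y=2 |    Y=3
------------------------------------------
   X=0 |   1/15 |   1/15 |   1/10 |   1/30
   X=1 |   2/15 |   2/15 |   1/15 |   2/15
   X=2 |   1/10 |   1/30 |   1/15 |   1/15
I(X;Y) = 0.0194, I(X;f(Y)) = 0.0111, inequality holds: 0.0194 ≥ 0.0111

Data Processing Inequality: For any Markov chain X → Y → Z, we have I(X;Y) ≥ I(X;Z).

Here Z = f(Y) is a deterministic function of Y, forming X → Y → Z.

Original I(X;Y) = 0.0194 dits

After applying f:
P(X,Z) where Z=f(Y):
- P(X,Z=0) = P(X,Y=2)
- P(X,Z=1) = P(X,Y=0) + P(X,Y=1) + P(X,Y=3)

I(X;Z) = I(X;f(Y)) = 0.0111 dits

Verification: 0.0194 ≥ 0.0111 ✓

Information cannot be created by processing; the function f can only lose information about X.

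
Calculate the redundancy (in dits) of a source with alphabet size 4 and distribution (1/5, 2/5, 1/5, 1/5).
0.0235 dits

Redundancy measures how far a source is from maximum entropy:
R = H_max - H(X)

Maximum entropy for 4 symbols: H_max = log_10(4) = 0.6021 dits
Actual entropy: H(X) = 0.5786 dits
Redundancy: R = 0.6021 - 0.5786 = 0.0235 dits

This redundancy represents potential for compression: the source could be compressed by 0.0235 dits per symbol.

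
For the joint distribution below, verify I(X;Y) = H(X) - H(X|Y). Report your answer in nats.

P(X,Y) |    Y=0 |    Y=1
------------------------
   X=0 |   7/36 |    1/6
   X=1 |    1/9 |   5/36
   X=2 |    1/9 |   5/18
I(X;Y) = 0.0256 nats

Mutual information has multiple equivalent forms:
- I(X;Y) = H(X) - H(X|Y)
- I(X;Y) = H(Y) - H(Y|X)
- I(X;Y) = H(X) + H(Y) - H(X,Y)

Computing all quantities:
H(X) = 1.0817, H(Y) = 0.6792, H(X,Y) = 1.7353
H(X|Y) = 1.0561, H(Y|X) = 0.6536

Verification:
H(X) - H(X|Y) = 1.0817 - 1.0561 = 0.0256
H(Y) - H(Y|X) = 0.6792 - 0.6536 = 0.0256
H(X) + H(Y) - H(X,Y) = 1.0817 + 0.6792 - 1.7353 = 0.0256

All forms give I(X;Y) = 0.0256 nats. ✓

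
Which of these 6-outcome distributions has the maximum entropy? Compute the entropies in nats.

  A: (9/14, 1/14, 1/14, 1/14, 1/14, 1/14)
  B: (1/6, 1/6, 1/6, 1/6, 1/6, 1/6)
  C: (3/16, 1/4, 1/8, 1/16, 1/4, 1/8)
B

For a discrete distribution over n outcomes, entropy is maximized by the uniform distribution.

Computing entropies:
H(A) = 1.2266 nats
H(B) = 1.7918 nats
H(C) = 1.7002 nats

The uniform distribution (where all probabilities equal 1/6) achieves the maximum entropy of log_e(6) = 1.7918 nats.

Distribution B has the highest entropy.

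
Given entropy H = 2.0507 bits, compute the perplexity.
4.1431

Perplexity is 2^H (or exp(H) for natural log).

H = 2.0507 bits
Perplexity = 2^2.0507 = 4.1431

Interpretation: The model's uncertainty is equivalent to choosing uniformly among 4.1 options.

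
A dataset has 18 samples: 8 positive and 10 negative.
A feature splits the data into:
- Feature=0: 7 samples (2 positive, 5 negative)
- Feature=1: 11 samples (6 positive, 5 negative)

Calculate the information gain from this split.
0.0480 bits

Information Gain = H(Y) - H(Y|Feature)

Before split:
P(positive) = 8/18 = 0.4444
H(Y) = 0.9911 bits

After split:
Feature=0: H = 0.8631 bits (weight = 7/18)
Feature=1: H = 0.9940 bits (weight = 11/18)
H(Y|Feature) = (7/18)×0.8631 + (11/18)×0.9940 = 0.9431 bits

Information Gain = 0.9911 - 0.9431 = 0.0480 bits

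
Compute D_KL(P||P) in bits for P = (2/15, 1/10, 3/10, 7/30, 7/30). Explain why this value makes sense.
0.0000 bits

KL divergence satisfies the Gibbs inequality: D_KL(P||Q) ≥ 0 for all distributions P, Q.

D_KL(P||Q) = Σ p(x) log(p(x)/q(x))
Each term is p(x) × log_2(p(x)/p(x)) = p(x) × log_2(1) = 0, so the sum is 0.
D_KL(P||Q) = 0.0000 bits

When P = Q, the KL divergence is exactly 0, as there is no 'divergence' between identical distributions.

This non-negativity is a fundamental property: relative entropy cannot be negative because it measures how different Q is from P.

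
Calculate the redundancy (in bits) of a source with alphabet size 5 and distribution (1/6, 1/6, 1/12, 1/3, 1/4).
0.1332 bits

Redundancy measures how far a source is from maximum entropy:
R = H_max - H(X)

Maximum entropy for 5 symbols: H_max = log_2(5) = 2.3219 bits
Actual entropy: H(X) = 2.1887 bits
Redundancy: R = 2.3219 - 2.1887 = 0.1332 bits

This redundancy represents potential for compression: the source could be compressed by 0.1332 bits per symbol.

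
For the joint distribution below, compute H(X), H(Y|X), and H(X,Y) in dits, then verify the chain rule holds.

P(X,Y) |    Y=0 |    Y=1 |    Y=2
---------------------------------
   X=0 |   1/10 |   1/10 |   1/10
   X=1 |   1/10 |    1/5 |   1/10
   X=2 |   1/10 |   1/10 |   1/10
H(X,Y) = 0.9398, H(X) = 0.4729, H(Y|X) = 0.4669 (all in dits)

Chain rule: H(X,Y) = H(X) + H(Y|X)

Left side — joint entropy directly:
H(X,Y) = -Σ p(x,y) log p(x,y) = 0.9398 dits

Right side — compute H(Y|X) from the conditional distributions:
P(X) = (3/10, 2/5, 3/10), so H(X) = 0.4729 dits
H(Y|X) = Σ_x P(X=x) · H(Y|X=x):
  P(Y|X=0) = (1/3, 1/3, 1/3), H(Y|X=0) = 0.4771, weight P(X=0) = 3/10
  P(Y|X=1) = (1/4, 1/2, 1/4), H(Y|X=1) = 0.4515, weight P(X=1) = 2/5
  P(Y|X=2) = (1/3, 1/3, 1/3), H(Y|X=2) = 0.4771, weight P(X=2) = 3/10
H(Y|X) = 0.4669 dits

H(X) + H(Y|X) = 0.4729 + 0.4669 = 0.9398 dits

Both sides equal 0.9398 dits. ✓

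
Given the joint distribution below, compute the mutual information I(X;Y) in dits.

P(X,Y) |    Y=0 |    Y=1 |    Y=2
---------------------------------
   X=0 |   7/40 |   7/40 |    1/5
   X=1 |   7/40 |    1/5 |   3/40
0.0110 dits

Mutual information: I(X;Y) = H(X) + H(Y) - H(X,Y)

Marginals:
P(X) = (11/20, 9/20), H(X) = 0.2989 dits
P(Y) = (7/20, 3/8, 11/40), H(Y) = 0.4735 dits

Joint entropy: H(X,Y) = 0.7614 dits

I(X;Y) = 0.2989 + 0.4735 - 0.7614 = 0.0110 dits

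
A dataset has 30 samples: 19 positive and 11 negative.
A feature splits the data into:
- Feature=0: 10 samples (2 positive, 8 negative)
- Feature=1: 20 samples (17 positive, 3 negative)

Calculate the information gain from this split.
0.3009 bits

Information Gain = H(Y) - H(Y|Feature)

Before split:
P(positive) = 19/30 = 0.6333
H(Y) = 0.9481 bits

After split:
Feature=0: H = 0.7219 bits (weight = 10/30)
Feature=1: H = 0.6098 bits (weight = 20/30)
H(Y|Feature) = (10/30)×0.7219 + (20/30)×0.6098 = 0.6472 bits

Information Gain = 0.9481 - 0.6472 = 0.3009 bits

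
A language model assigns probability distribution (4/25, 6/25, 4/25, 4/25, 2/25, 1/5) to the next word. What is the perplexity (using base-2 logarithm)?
5.7322

Perplexity is 2^H (or exp(H) for natural log).

First, H = -Σ p log p = 2.5191 bits
Perplexity = 2^2.5191 = 5.7322

Interpretation: The model's uncertainty is equivalent to choosing uniformly among 5.7 options.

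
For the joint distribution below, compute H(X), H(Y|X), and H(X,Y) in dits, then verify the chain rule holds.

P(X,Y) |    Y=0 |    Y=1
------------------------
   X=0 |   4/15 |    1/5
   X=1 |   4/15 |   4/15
H(X,Y) = 0.5990, H(X) = 0.3001, H(Y|X) = 0.2990 (all in dits)

Chain rule: H(X,Y) = H(X) + H(Y|X)

Left side — joint entropy directly:
H(X,Y) = -Σ p(x,y) log p(x,y) = 0.5990 dits

Right side — compute H(Y|X) from the conditional distributions:
P(X) = (7/15, 8/15), so H(X) = 0.3001 dits
H(Y|X) = Σ_x P(X=x) · H(Y|X=x):
  P(Y|X=0) = (4/7, 3/7), H(Y|X=0) = 0.2966, weight P(X=0) = 7/15
  P(Y|X=1) = (1/2, 1/2), H(Y|X=1) = 0.3010, weight P(X=1) = 8/15
H(Y|X) = 0.2990 dits

H(X) + H(Y|X) = 0.3001 + 0.2990 = 0.5990 dits

Both sides equal 0.5990 dits. ✓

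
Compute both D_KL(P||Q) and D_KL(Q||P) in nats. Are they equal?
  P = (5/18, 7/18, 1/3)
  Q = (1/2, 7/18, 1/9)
D_KL(P||Q) = 0.2029, D_KL(Q||P) = 0.1718

KL divergence is not symmetric: D_KL(P||Q) ≠ D_KL(Q||P) in general.

D_KL(P||Q) = 0.2029 nats
D_KL(Q||P) = 0.1718 nats

No, they are not equal!

This asymmetry is why KL divergence is not a true distance metric.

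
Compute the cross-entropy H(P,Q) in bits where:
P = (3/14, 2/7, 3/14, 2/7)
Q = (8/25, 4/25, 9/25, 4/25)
2.1789 bits

Cross-entropy: H(P,Q) = -Σ p(x) log q(x)

Alternatively: H(P,Q) = H(P) + D_KL(P||Q)
H(P) = 1.9852 bits
D_KL(P||Q) = 0.1936 bits

H(P,Q) = 1.9852 + 0.1936 = 2.1789 bits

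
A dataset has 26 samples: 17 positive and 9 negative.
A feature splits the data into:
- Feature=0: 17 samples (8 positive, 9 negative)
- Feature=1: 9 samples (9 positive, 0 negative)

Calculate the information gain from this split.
0.2784 bits

Information Gain = H(Y) - H(Y|Feature)

Before split:
P(positive) = 17/26 = 0.6538
H(Y) = 0.9306 bits

After split:
Feature=0: H = 0.9975 bits (weight = 17/26)
Feature=1: H = 0.0000 bits (weight = 9/26)
H(Y|Feature) = (17/26)×0.9975 + (9/26)×0.0000 = 0.6522 bits

Information Gain = 0.9306 - 0.6522 = 0.2784 bits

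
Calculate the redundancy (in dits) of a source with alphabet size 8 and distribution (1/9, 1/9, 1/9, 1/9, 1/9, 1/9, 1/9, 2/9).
0.0157 dits

Redundancy measures how far a source is from maximum entropy:
R = H_max - H(X)

Maximum entropy for 8 symbols: H_max = log_10(8) = 0.9031 dits
Actual entropy: H(X) = 0.8873 dits
Redundancy: R = 0.9031 - 0.8873 = 0.0157 dits

This redundancy represents potential for compression: the source could be compressed by 0.0157 dits per symbol.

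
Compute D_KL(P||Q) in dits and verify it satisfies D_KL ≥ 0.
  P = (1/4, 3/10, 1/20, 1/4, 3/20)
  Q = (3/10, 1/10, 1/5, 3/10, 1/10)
0.0999 dits

KL divergence satisfies the Gibbs inequality: D_KL(P||Q) ≥ 0 for all distributions P, Q.

D_KL(P||Q) = Σ p(x) log(p(x)/q(x))
Term by term:
  x=0: 1/4 × log_10[(1/4)/(3/10)] = -0.0198
  x=1: 3/10 × log_10[(3/10)/(1/10)] = 0.1431
  x=2: 1/20 × log_10[(1/20)/(1/5)] = -0.0301
  x=3: 1/4 × log_10[(1/4)/(3/10)] = -0.0198
  x=4: 3/20 × log_10[(3/20)/(1/10)] = 0.0264
D_KL(P||Q) = 0.0999 dits

D_KL(P||Q) = 0.0999 ≥ 0 ✓

This non-negativity is a fundamental property: relative entropy cannot be negative because it measures how different Q is from P.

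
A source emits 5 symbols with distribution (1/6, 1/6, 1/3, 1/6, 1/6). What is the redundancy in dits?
0.0212 dits

Redundancy measures how far a source is from maximum entropy:
R = H_max - H(X)

Maximum entropy for 5 symbols: H_max = log_10(5) = 0.6990 dits
Actual entropy: H(X) = 0.6778 dits
Redundancy: R = 0.6990 - 0.6778 = 0.0212 dits

This redundancy represents potential for compression: the source could be compressed by 0.0212 dits per symbol.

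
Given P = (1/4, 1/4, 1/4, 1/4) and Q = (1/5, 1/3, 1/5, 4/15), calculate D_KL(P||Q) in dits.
0.0102 dits

KL divergence: D_KL(P||Q) = Σ p(x) log(p(x)/q(x))

Computing term by term:
  x=0: 1/4 × log_10[(1/4)/(1/5)] = 1/4 × 0.0969 = 0.0242
  x=1: 1/4 × log_10[(1/4)/(1/3)] = 1/4 × -0.1249 = -0.0312
  x=2: 1/4 × log_10[(1/4)/(1/5)] = 1/4 × 0.0969 = 0.0242
  x=3: 1/4 × log_10[(1/4)/(4/15)] = 1/4 × -0.0280 = -0.0070

D_KL(P||Q) = 0.0102 dits

Note: KL divergence is always non-negative and equals 0 iff P = Q.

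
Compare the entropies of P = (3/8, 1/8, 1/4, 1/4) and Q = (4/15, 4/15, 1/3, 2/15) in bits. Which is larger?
Q

Computing entropies in bits:
H(P) = 1.9056
H(Q) = 1.9329

Distribution Q has higher entropy.

Intuition: The distribution closer to uniform (more spread out) has higher entropy.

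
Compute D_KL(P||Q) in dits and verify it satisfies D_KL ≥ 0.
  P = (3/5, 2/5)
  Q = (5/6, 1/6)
0.0665 dits

KL divergence satisfies the Gibbs inequality: D_KL(P||Q) ≥ 0 for all distributions P, Q.

D_KL(P||Q) = Σ p(x) log(p(x)/q(x))
Term by term:
  x=0: 3/5 × log_10[(3/5)/(5/6)] = -0.0856
  x=1: 2/5 × log_10[(2/5)/(1/6)] = 0.1521
D_KL(P||Q) = 0.0665 dits

D_KL(P||Q) = 0.0665 ≥ 0 ✓

This non-negativity is a fundamental property: relative entropy cannot be negative because it measures how different Q is from P.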